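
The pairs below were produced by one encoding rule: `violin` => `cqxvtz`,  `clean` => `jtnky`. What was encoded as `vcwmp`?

ounce

In violin: v→c is +7, i→q is +8, o→x is +9, l→v is +10 — the shift increases by 1 each position. The shift increases by 1 at each position, starting from +7: 7, 8, 9, ….
Reversing it on vcwmp: v−7=o, c−8=u, w−9=n, m−10=c, p−11=e.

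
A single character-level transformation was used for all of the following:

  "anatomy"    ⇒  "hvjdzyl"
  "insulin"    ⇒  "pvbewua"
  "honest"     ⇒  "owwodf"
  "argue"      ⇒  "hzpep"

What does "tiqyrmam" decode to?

In anatomy: a→h is +7, n→v is +8, a→j is +9, t→d is +10 — the shift increases by 1 each position. Letter i (0-indexed) is shifted by i+7, so successive shifts are 7, 8, 9, ….
Decoding tiqyrmam: t−7=m, i−8=a, q−9=h, y−10=o, r−11=g, m−12=a, a−13=n, m−14=y.

mahogany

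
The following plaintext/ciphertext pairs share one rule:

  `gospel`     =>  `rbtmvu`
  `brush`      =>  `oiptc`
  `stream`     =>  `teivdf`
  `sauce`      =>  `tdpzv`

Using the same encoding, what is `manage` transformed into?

g(6)→r(17) and o(14)→b(1) fit y≡11x+3 (mod 26); the inverse of 11 mod 26 is 19. Each letter's alphabet position (a=0..z=25) is mapped through 11·x+3 mod 26 — an affine cipher.
Applying it to manage: m(12)→11·12+3≡5=f; a(0)→11·0+3≡3=d; n(13)→11·13+3≡16=q; a(0)→11·0+3≡3=d; g(6)→11·6+3≡17=r; e(4)→11·4+3≡21=v (all mod 26).

fdqdrv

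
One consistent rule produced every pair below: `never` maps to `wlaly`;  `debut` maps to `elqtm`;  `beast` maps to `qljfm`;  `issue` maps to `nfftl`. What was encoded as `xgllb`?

This is an affine cipher: with a=0,…,z=25, each position x becomes (7x+9) mod 26.
Decoding xgllb: x(23)→15·(23−9)≡2=c; g(6)→15·(6−9)≡7=h; l(11)→15·(11−9)≡4=e; l(11)→15·(11−9)≡4=e; b(1)→15·(1−9)≡10=k (all mod 26).

cheek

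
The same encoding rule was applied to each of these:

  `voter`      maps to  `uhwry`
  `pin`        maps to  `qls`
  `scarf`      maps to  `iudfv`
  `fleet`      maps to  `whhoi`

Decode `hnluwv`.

strike

The output letters match the input read backwards, each shifted +3: voter reversed is retov. Read the word backwards and shift each letter +3.
Decoding hnluwv: shift back: h−3=e, n−3=k, l−3=i, u−3=r, w−3=t, v−3=s → ekirts; then reverse → strike.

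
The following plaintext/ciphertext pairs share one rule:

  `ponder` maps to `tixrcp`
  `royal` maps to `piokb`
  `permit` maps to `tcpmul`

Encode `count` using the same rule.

p(15)→t(19) and o(14)→i(8) fit y≡11x+10 (mod 26); the inverse of 11 mod 26 is 19. This is an affine cipher: with a=0,…,z=25, each position x becomes (11x+10) mod 26.
For count: c(2)→11·2+10≡6=g; o(14)→11·14+10≡8=i; u(20)→11·20+10≡22=w; n(13)→11·13+10≡23=x; t(19)→11·19+10≡11=l (all mod 26).

giwxl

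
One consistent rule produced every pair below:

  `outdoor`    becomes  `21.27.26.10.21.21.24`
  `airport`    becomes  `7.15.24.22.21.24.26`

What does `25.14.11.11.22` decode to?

sheep

o is letter #15 and maps to 21: an offset of 6. The number is (letter's place in the alphabet, a=1) + 6.
Decoding 25.14.11.11.22: 25→(25−6)÷1=19=s, 14→(14−6)÷1=8=h, 11→(11−6)÷1=5=e, 11→(11−6)÷1=5=e, 22→(22−6)÷1=16=p.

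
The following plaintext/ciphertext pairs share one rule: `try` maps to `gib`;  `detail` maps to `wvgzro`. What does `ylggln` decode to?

Letters are reflected about the middle of the alphabet (position → 25−position): Atbash.
Decoding ylggln: y↔b, l↔o, g↔t, g↔t, l↔o, n↔m.

bottom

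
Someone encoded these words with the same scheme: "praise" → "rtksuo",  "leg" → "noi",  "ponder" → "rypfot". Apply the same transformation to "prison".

rtsuyp

The shift depends on letter class: consonant p→r is +2, but vowel a→k is +10. Vowels shift forward by 10 and consonants shift forward by 2.
On prison: p(cons)+2=r, r(cons)+2=t, i(vowel)+10=s, s(cons)+2=u, o(vowel)+10=y, n(cons)+2=p.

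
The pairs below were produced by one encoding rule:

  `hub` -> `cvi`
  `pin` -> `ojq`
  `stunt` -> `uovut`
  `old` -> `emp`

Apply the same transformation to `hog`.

Read the word backwards and shift each letter +1.
On hog: reverse → goh; then shift: g+1=h, o+1=p, h+1=i.

hpi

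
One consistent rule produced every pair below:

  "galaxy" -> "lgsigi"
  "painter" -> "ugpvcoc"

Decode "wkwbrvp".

reptile

In galaxy: g→l is +5, a→g is +6, l→s is +7, a→i is +8 — the shift increases by 1 each position. Each letter shifts forward by (position + 5), i.e. 5, 6, 7, … — the shift grows by one for each successive letter.
Reversing it on wkwbrvp: w−5=r, k−6=e, w−7=p, b−8=t, r−9=i, v−10=l, p−11=e.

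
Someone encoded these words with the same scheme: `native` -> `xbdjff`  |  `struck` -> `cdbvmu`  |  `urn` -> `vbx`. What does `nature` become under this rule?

xbdvbf

The shift depends on letter class: consonant n→x is +10, but vowel a→b is +1. The rule splits by letter class: vowels +1, consonants +10.
Applying it to nature: n(cons)+10=x, a(vowel)+1=b, t(cons)+10=d, u(vowel)+1=v, r(cons)+10=b, e(vowel)+1=f.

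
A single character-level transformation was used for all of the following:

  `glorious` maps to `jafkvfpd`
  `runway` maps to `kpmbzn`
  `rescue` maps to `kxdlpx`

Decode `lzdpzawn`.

casualty

Each letter's alphabet position (a=0..z=25) is mapped through 19·x+25 mod 26 — an affine cipher.
Undoing it on lzdpzawn: l(11)→11·(11−25)≡2=c; z(25)→11·(25−25)≡0=a; d(3)→11·(3−25)≡18=s; p(15)→11·(15−25)≡20=u; z(25)→11·(25−25)≡0=a; a(0)→11·(0−25)≡11=l; w(22)→11·(22−25)≡19=t; n(13)→11·(13−25)≡24=y (all mod 26).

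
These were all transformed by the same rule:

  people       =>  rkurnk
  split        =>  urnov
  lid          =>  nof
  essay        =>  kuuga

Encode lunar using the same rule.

The shift depends on letter class: consonant p→r is +2, but vowel e→k is +6. Two shifts are in play — +6 for a/e/i/o/u, +2 for every other letter.
For lunar: l(cons)+2=n, u(vowel)+6=a, n(cons)+2=p, a(vowel)+6=g, r(cons)+2=t.

napgt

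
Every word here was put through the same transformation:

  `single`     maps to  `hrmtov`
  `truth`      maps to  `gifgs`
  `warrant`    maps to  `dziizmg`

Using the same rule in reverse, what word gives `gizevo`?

travel

Each letter is replaced by its mirror in the alphabet: a↔z, b↔y, c↔x, and so on (the Atbash cipher).
Reversing it on gizevo: g↔t, i↔r, z↔a, e↔v, v↔e, o↔l.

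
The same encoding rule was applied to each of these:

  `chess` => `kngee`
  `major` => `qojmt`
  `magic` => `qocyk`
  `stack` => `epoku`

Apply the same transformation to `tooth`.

c(2)→k(10) and h(7)→n(13) fit y≡11x+14 (mod 26); the inverse of 11 mod 26 is 19. This is an affine cipher: with a=0,…,z=25, each position x becomes (11x+14) mod 26.
On tooth: t(19)→11·19+14≡15=p; o(14)→11·14+14≡12=m; o(14)→11·14+14≡12=m; t(19)→11·19+14≡15=p; h(7)→11·7+14≡13=n (all mod 26).

pmmpn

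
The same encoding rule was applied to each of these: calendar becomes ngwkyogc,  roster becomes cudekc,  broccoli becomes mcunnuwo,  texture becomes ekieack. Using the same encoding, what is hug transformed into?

Two shifts are in play — +6 for a/e/i/o/u, +11 for every other letter.
On hug: h(cons)+11=s, u(vowel)+6=a, g(cons)+11=r.

sar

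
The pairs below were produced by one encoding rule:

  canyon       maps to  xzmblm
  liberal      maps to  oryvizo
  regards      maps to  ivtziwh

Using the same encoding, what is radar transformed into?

izwzi

Each letter is replaced by its mirror in the alphabet: a↔z, b↔y, c↔x, and so on (the Atbash cipher).
For radar: r↔i, a↔z, d↔w, a↔z, r↔i.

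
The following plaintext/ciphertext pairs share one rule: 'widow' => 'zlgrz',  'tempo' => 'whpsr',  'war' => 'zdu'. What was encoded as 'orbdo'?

Every letter moves 3 places later in the alphabet, wrapping around z→a.
Decoding orbdo: o−3=l, r−3=o, b−3=y, d−3=a, o−3=l.

loyal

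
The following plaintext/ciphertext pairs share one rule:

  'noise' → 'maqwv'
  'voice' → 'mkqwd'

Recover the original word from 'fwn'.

fox

The output letters match the input read backwards, each shifted +8: noise reversed is esion. Two steps: reverse the string, then apply a Caesar shift of +8.
Decoding fwn: shift back: f−8=x, w−8=o, n−8=f → xof; then reverse → fox.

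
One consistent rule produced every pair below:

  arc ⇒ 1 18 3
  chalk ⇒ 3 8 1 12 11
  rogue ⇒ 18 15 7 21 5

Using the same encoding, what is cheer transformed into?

3 8 5 5 18

Each letter is replaced by its alphabet position (a=1, b=2, …, z=26).
For cheer: c=3→3, h=8→8, e=5→5, e=5→5, r=18→18.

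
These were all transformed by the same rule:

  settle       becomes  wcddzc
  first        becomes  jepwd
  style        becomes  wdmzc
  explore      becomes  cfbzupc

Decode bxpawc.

phrase

s(18)→w(22) and e(4)→c(2) fit y≡7x+0 (mod 26); the inverse of 7 mod 26 is 15. Each letter's alphabet position (a=0..z=25) is mapped through 7·x+0 mod 26 — an affine cipher.
Reversing it on bxpawc: b(1)→15·(1−0)≡15=p; x(23)→15·(23−0)≡7=h; p(15)→15·(15−0)≡17=r; a(0)→15·(0−0)≡0=a; w(22)→15·(22−0)≡18=s; c(2)→15·(2−0)≡4=e (all mod 26).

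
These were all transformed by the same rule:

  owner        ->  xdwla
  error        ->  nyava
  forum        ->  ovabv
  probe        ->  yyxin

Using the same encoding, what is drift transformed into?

A repeating key of period 2 is used — shifts +9, +7 over and over.
On drift: d+9=m, r+7=y, i+9=r, f+7=m, t+9=c.

myrmc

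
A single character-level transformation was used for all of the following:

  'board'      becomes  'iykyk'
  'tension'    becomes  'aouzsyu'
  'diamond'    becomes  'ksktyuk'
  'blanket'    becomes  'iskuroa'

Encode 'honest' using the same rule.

oyuoza

Vowels shift forward by 10 and consonants shift forward by 7.
On honest: h(cons)+7=o, o(vowel)+10=y, n(cons)+7=u, e(vowel)+10=o, s(cons)+7=z, t(cons)+7=a.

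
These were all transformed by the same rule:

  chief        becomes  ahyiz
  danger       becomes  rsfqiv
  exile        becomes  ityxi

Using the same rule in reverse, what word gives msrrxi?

c(2)→a(0) and h(7)→h(7) fit y≡17x+18 (mod 26); the inverse of 17 mod 26 is 23. This is an affine cipher: with a=0,…,z=25, each position x becomes (17x+18) mod 26.
Decoding msrrxi: m(12)→23·(12−18)≡18=s; s(18)→23·(18−18)≡0=a; r(17)→23·(17−18)≡3=d; r(17)→23·(17−18)≡3=d; x(23)→23·(23−18)≡11=l; i(8)→23·(8−18)≡4=e (all mod 26).

saddle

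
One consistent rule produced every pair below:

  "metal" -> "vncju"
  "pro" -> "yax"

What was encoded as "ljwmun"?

candle

Compare letters: m→v is +9, e→n is +9, t→c is +9 — a constant shift. It's a constant shift of +9 (ROT9).
Undoing it on ljwmun: l−9=c, j−9=a, w−9=n, m−9=d, u−9=l, n−9=e.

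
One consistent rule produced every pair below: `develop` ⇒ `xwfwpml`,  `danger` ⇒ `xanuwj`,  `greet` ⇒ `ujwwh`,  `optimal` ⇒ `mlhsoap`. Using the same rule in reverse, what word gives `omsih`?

Treating letters as 0–25, the rule is x ↦ 25x + 0 (mod 26).
Undoing it on omsih: o(14)→25·(14−0)≡12=m; m(12)→25·(12−0)≡14=o; s(18)→25·(18−0)≡8=i; i(8)→25·(8−0)≡18=s; h(7)→25·(7−0)≡19=t (all mod 26).

moist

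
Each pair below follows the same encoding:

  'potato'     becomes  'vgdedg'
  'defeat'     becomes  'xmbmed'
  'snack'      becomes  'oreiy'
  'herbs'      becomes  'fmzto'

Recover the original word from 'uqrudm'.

ignite

p(15)→v(21) and o(14)→g(6) fit y≡15x+4 (mod 26); the inverse of 15 mod 26 is 7. Each letter's alphabet position (a=0..z=25) is mapped through 15·x+4 mod 26 — an affine cipher.
Undoing it on uqrudm: u(20)→7·(20−4)≡8=i; q(16)→7·(16−4)≡6=g; r(17)→7·(17−4)≡13=n; u(20)→7·(20−4)≡8=i; d(3)→7·(3−4)≡19=t; m(12)→7·(12−4)≡4=e (all mod 26).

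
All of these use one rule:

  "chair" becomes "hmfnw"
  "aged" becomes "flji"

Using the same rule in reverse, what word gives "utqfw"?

Compare letters: c→h is +5, h→m is +5, a→f is +5 — a constant shift. Each letter is shifted forward by 5 in the alphabet (a Caesar shift of +5).
Decoding utqfw: u−5=p, t−5=o, q−5=l, f−5=a, w−5=r.

polar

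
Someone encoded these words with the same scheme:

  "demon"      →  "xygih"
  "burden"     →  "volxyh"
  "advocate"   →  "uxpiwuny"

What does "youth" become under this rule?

sionb

Compare letters: d→x is +20, e→y is +20, m→g is +20 — a constant shift. This is a Caesar cipher with shift 20.
For youth: y+20=s, o+20=i, u+20=o, t+20=n, h+20=b.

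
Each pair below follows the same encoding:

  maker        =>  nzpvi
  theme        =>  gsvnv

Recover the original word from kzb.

Each pair mirrors across the alphabet (m↔n, a↔z, k↔p): positions sum to 25. Each letter is replaced by its mirror in the alphabet: a↔z, b↔y, c↔x, and so on (the Atbash cipher).
Undoing it on kzb: k↔p, z↔a, b↔y.

pay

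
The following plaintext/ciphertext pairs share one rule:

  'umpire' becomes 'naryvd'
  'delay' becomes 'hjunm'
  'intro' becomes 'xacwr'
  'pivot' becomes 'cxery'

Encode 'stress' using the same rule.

bbnacb

Two steps: reverse the string, then apply a Caesar shift of +9.
On stress: reverse → sserts; then shift: s+9=b, s+9=b, e+9=n, r+9=a, t+9=c, s+9=b.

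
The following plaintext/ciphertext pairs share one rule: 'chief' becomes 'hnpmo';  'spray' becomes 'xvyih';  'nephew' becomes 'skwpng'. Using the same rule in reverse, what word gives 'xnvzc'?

The shift increases by 1 at each position, starting from +5: 5, 6, 7, ….
Reversing it on xnvzc: x−5=s, n−6=h, v−7=o, z−8=r, c−9=t.

short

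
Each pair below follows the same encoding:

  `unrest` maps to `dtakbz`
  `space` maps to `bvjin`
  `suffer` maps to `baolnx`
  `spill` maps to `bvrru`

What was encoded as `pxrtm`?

It's a Vigenère-style cipher with numeric key [9,6]: position i shifts by key[i mod 2].
Reversing it on pxrtm: p−9=g, x−6=r, r−9=i, t−6=n, m−9=d.

grind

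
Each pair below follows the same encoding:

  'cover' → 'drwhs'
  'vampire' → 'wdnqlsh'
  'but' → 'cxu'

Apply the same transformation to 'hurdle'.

The shift depends on letter class: consonant c→d is +1, but vowel o→r is +3. Vowels shift forward by 3 and consonants shift forward by 1.
Applying it to hurdle: h(cons)+1=i, u(vowel)+3=x, r(cons)+1=s, d(cons)+1=e, l(cons)+1=m, e(vowel)+3=h.

ixsemh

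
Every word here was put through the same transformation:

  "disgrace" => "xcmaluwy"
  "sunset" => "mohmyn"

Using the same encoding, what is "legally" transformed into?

It's a constant shift of +20 (ROT20).
Applying it to legally: l+20=f, e+20=y, g+20=a, a+20=u, l+20=f, l+20=f, y+20=s.

fyauffs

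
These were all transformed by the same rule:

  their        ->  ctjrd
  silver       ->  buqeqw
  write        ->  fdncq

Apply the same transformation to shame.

A repeating key of period 3 is used — shifts +9, +12, +5 over and over.
On shame: s+9=b, h+12=t, a+5=f, m+9=v, e+12=q.

btfvq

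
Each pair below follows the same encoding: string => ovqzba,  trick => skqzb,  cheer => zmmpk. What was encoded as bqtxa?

The output letters match the input read backwards, each shifted +8: string reversed is gnirts. Two steps: reverse the string, then apply a Caesar shift of +8.
Undoing it on bqtxa: shift back: b−8=t, q−8=i, t−8=l, x−8=p, a−8=s → tilps; then reverse → split.

split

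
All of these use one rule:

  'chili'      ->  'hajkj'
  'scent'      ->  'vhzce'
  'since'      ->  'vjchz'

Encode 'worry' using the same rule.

c(2)→h(7) and h(7)→a(0) fit y≡9x+15 (mod 26); the inverse of 9 mod 26 is 3. Each letter's alphabet position (a=0..z=25) is mapped through 9·x+15 mod 26 — an affine cipher.
On worry: w(22)→9·22+15≡5=f; o(14)→9·14+15≡11=l; r(17)→9·17+15≡12=m; r(17)→9·17+15≡12=m; y(24)→9·24+15≡23=x (all mod 26).

flmmx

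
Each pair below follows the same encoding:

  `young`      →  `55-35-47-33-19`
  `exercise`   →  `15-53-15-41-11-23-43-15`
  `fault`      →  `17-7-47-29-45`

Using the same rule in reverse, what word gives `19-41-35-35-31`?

groom

Each letter becomes 2×(its alphabet position, a=1..z=26) + 5.
Reversing it on 19-41-35-35-31: 19→(19−5)÷2=7=g, 41→(41−5)÷2=18=r, 35→(35−5)÷2=15=o, 35→(35−5)÷2=15=o, 31→(31−5)÷2=13=m.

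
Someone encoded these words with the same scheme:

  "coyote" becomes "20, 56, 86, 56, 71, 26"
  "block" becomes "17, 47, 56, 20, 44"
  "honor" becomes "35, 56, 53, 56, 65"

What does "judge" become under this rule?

c(#3)→20 and o(#15)→56: differences scale by 3, so n = 3·pos + 11. The formula is n = 3×(alphabet index, a=1) + 11.
Applying it to judge: j=10→41, u=21→74, d=4→23, g=7→32, e=5→26.

41, 74, 23, 32, 26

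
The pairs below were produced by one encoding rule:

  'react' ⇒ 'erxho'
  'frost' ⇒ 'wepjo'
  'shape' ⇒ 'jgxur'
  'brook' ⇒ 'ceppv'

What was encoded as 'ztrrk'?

r(17)→e(4) and e(4)→r(17) fit y≡5x+23 (mod 26); the inverse of 5 mod 26 is 21. Each letter's alphabet position (a=0..z=25) is mapped through 5·x+23 mod 26 — an affine cipher.
Decoding ztrrk: z(25)→21·(25−23)≡16=q; t(19)→21·(19−23)≡20=u; r(17)→21·(17−23)≡4=e; r(17)→21·(17−23)≡4=e; k(10)→21·(10−23)≡13=n (all mod 26).

queen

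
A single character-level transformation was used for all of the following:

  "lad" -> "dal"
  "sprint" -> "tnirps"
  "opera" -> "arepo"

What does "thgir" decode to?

right

The output letters match the input read backwards: lad reversed is dal. It's just the letters in reverse order.
Decoding thgir: then reverse → right.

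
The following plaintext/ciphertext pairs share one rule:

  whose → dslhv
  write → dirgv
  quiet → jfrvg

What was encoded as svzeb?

heavy

Each pair mirrors across the alphabet (w↔d, h↔s, o↔l): positions sum to 25. This is the alphabet-reversal cipher (Atbash): a becomes z, b becomes y, etc.
Undoing it on svzeb: s↔h, v↔e, z↔a, e↔v, b↔y.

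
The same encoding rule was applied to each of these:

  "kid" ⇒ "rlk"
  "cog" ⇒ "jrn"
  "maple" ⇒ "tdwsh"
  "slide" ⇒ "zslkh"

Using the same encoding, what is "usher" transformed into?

The shift depends on letter class: consonant k→r is +7, but vowel i→l is +3. Two shifts are in play — +3 for a/e/i/o/u, +7 for every other letter.
Applying it to usher: u(vowel)+3=x, s(cons)+7=z, h(cons)+7=o, e(vowel)+3=h, r(cons)+7=y.

xzohy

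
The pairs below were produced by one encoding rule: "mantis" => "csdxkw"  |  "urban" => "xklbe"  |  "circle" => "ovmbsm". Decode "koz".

pea

The output letters match the input read backwards, each shifted +10: mantis reversed is sitnam. The word is reversed, then every letter is shifted forward by 10.
Undoing it on koz: shift back: k−10=a, o−10=e, z−10=p → aep; then reverse → pea.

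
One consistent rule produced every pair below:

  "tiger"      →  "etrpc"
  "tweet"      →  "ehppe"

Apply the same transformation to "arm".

lcx

Compare letters: t→e is +11, i→t is +11, g→r is +11 — a constant shift. It's a constant shift of +11 (ROT11).
On arm: a+11=l, r+11=c, m+11=x.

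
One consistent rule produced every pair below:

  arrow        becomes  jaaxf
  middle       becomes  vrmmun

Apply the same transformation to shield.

bqrnum

This is a Caesar cipher with shift 9.
Applying it to shield: s+9=b, h+9=q, i+9=r, e+9=n, l+9=u, d+9=m.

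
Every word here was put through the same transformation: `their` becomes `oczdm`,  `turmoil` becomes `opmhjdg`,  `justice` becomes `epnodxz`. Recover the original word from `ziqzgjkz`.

envelope

Compare letters: t→o is +21, h→c is +21, e→z is +21 — a constant shift. Every letter moves 21 places later in the alphabet, wrapping around z→a.
Reversing it on ziqzgjkz: z−21=e, i−21=n, q−21=v, z−21=e, g−21=l, j−21=o, k−21=p, z−21=e.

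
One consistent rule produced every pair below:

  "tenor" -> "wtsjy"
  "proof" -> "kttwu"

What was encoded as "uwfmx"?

sharp

Read the word backwards and shift each letter +5.
Undoing it on uwfmx: shift back: u−5=p, w−5=r, f−5=a, m−5=h, x−5=s → prahs; then reverse → sharp.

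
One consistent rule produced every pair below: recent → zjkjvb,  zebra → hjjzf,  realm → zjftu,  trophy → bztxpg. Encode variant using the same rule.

dfznfvb

The shift depends on letter class: consonant r→z is +8, but vowel e→j is +5. Two shifts are in play — +5 for a/e/i/o/u, +8 for every other letter.
Applying it to variant: v(cons)+8=d, a(vowel)+5=f, r(cons)+8=z, i(vowel)+5=n, a(vowel)+5=f, n(cons)+8=v, t(cons)+8=b.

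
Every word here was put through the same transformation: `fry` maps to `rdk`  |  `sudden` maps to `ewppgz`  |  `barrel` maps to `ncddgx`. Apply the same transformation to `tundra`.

The shift depends on letter class: consonant f→r is +12, but vowel u→w is +2. Vowels shift forward by 2 and consonants shift forward by 12.
Applying it to tundra: t(cons)+12=f, u(vowel)+2=w, n(cons)+12=z, d(cons)+12=p, r(cons)+12=d, a(vowel)+2=c.

fwzpdc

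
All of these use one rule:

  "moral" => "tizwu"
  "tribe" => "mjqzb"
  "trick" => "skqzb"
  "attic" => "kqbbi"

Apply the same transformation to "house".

macwp

Two steps: reverse the string, then apply a Caesar shift of +8.
Applying it to house: reverse → esuoh; then shift: e+8=m, s+8=a, u+8=c, o+8=w, h+8=p.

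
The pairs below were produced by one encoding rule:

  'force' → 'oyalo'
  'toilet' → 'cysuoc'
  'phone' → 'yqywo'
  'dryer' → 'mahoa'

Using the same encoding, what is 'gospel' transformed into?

The shift depends on letter class: consonant f→o is +9, but vowel o→y is +10. The rule splits by letter class: vowels +10, consonants +9.
On gospel: g(cons)+9=p, o(vowel)+10=y, s(cons)+9=b, p(cons)+9=y, e(vowel)+10=o, l(cons)+9=u.

pybyou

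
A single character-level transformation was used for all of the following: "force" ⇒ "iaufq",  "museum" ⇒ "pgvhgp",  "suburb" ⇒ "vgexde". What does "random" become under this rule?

umqgap

Shifts by position in force: pos 0: f→i (+3), pos 1: o→a (+12), pos 2: r→u (+3), pos 3: c→f (+3), pos 4: e→q (+12) — repeating every 3. A repeating key of period 3 is used — shifts +3, +12, +3 over and over.
On random: r+3=u, a+12=m, n+3=q, d+3=g, o+12=a, m+3=p.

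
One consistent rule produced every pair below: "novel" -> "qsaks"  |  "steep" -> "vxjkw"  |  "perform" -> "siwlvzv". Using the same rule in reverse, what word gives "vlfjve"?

shadow

In novel: n→q is +3, o→s is +4, v→a is +5, e→k is +6 — the shift increases by 1 each position. Each letter shifts forward by (position + 3), i.e. 3, 4, 5, … — the shift grows by one for each successive letter.
Undoing it on vlfjve: v−3=s, l−4=h, f−5=a, j−6=d, v−7=o, e−8=w.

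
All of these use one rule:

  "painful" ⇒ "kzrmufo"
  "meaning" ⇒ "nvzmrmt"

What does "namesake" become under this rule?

Each pair mirrors across the alphabet (p↔k, a↔z, i↔r): positions sum to 25. Each letter is replaced by its mirror in the alphabet: a↔z, b↔y, c↔x, and so on (the Atbash cipher).
Applying it to namesake: n↔m, a↔z, m↔n, e↔v, s↔h, a↔z, k↔p, e↔v.

mznvhzpv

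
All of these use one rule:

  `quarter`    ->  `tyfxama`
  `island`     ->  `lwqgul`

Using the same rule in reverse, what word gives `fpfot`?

Each letter shifts forward by (position + 3), i.e. 3, 4, 5, … — the shift grows by one for each successive letter.
Decoding fpfot: f−3=c, p−4=l, f−5=a, o−6=i, t−7=m.

claim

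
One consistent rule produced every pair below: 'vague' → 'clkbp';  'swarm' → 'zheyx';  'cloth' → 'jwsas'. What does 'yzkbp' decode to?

It's a Vigenère-style cipher with numeric key [7,11,4]: position i shifts by key[i mod 3].
Undoing it on yzkbp: y−7=r, z−11=o, k−4=g, b−7=u, p−11=e.

rogue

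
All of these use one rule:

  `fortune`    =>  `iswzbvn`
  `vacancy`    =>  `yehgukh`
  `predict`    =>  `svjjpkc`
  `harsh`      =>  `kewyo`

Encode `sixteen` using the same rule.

In fortune: f→i is +3, o→s is +4, r→w is +5, t→z is +6 — the shift increases by 1 each position. Each letter shifts forward by (position + 3), i.e. 3, 4, 5, … — the shift grows by one for each successive letter.
On sixteen: s+3=v, i+4=m, x+5=c, t+6=z, e+7=l, e+8=m, n+9=w.

vmczlmw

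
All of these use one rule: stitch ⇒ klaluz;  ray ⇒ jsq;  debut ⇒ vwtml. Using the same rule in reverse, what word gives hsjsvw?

parade

Compare letters: s→k is +18, t→l is +18, i→a is +18 — a constant shift. Every letter moves 18 places later in the alphabet, wrapping around z→a.
Reversing it on hsjsvw: h−18=p, s−18=a, j−18=r, s−18=a, v−18=d, w−18=e.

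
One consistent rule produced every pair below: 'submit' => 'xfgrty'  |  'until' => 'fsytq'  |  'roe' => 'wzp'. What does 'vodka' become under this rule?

azipl

The shift depends on letter class: consonant s→x is +5, but vowel u→f is +11. The rule splits by letter class: vowels +11, consonants +5.
On vodka: v(cons)+5=a, o(vowel)+11=z, d(cons)+5=i, k(cons)+5=p, a(vowel)+11=l.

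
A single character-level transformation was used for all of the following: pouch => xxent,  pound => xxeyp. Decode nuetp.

fluid

In pouch: p→x is +8, o→x is +9, u→e is +10, c→n is +11 — the shift increases by 1 each position. Each letter shifts forward by (position + 8), i.e. 8, 9, 10, … — the shift grows by one for each successive letter.
Undoing it on nuetp: n−8=f, u−9=l, e−10=u, t−11=i, p−12=d.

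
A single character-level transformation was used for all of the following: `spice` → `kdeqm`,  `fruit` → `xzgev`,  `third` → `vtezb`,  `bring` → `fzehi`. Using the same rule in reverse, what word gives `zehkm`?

rinse

s(18)→k(10) and p(15)→d(3) fit y≡11x+20 (mod 26); the inverse of 11 mod 26 is 19. This is an affine cipher: with a=0,…,z=25, each position x becomes (11x+20) mod 26.
Undoing it on zehkm: z(25)→19·(25−20)≡17=r; e(4)→19·(4−20)≡8=i; h(7)→19·(7−20)≡13=n; k(10)→19·(10−20)≡18=s; m(12)→19·(12−20)≡4=e (all mod 26).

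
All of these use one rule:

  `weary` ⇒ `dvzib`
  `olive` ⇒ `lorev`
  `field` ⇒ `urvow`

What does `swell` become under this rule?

Each pair mirrors across the alphabet (w↔d, e↔v, a↔z): positions sum to 25. Letters are reflected about the middle of the alphabet (position → 25−position): Atbash.
Applying it to swell: s↔h, w↔d, e↔v, l↔o, l↔o.

hdvoo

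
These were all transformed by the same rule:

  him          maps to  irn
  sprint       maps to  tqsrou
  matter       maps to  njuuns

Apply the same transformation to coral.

dxsjm

The shift depends on letter class: consonant h→i is +1, but vowel i→r is +9. The rule splits by letter class: vowels +9, consonants +1.
For coral: c(cons)+1=d, o(vowel)+9=x, r(cons)+1=s, a(vowel)+9=j, l(cons)+1=m.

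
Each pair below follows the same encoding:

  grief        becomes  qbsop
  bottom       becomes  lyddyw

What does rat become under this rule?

bkd

Compare letters: g→q is +10, r→b is +10, i→s is +10 — a constant shift. Each letter is shifted forward by 10 in the alphabet (a Caesar shift of +10).
For rat: r+10=b, a+10=k, t+10=d.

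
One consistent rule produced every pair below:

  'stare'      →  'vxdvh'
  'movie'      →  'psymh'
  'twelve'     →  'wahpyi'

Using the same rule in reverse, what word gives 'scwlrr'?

python

Shifts by position in stare: pos 0: s→v (+3), pos 1: t→x (+4), pos 2: a→d (+3), pos 3: r→v (+4) — repeating every 2. A repeating key of period 2 is used — shifts +3, +4 over and over.
Reversing it on scwlrr: s−3=p, c−4=y, w−3=t, l−4=h, r−3=o, r−4=n.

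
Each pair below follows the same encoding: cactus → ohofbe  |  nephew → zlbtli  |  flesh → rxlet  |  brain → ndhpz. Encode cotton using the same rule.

The rule splits by letter class: vowels +7, consonants +12.
For cotton: c(cons)+12=o, o(vowel)+7=v, t(cons)+12=f, t(cons)+12=f, o(vowel)+7=v, n(cons)+12=z.

ovffvz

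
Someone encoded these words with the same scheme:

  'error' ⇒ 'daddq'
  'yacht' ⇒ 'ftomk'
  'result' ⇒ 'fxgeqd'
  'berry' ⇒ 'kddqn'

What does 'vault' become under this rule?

Read the word backwards and shift each letter +12.
For vault: reverse → tluav; then shift: t+12=f, l+12=x, u+12=g, a+12=m, v+12=h.

fxgmh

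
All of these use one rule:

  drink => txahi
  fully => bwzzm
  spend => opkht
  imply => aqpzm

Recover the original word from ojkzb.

shelf

This is an affine cipher: with a=0,…,z=25, each position x becomes (17x+20) mod 26.
Undoing it on ojkzb: o(14)→23·(14−20)≡18=s; j(9)→23·(9−20)≡7=h; k(10)→23·(10−20)≡4=e; z(25)→23·(25−20)≡11=l; b(1)→23·(1−20)≡5=f (all mod 26).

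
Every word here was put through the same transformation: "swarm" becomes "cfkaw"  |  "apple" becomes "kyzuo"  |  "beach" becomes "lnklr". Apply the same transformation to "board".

lxkan

Shifts by position in swarm: pos 0: s→c (+10), pos 1: w→f (+9), pos 2: a→k (+10), pos 3: r→a (+9) — repeating every 2. The shifts repeat in a cycle of length 2: positions 0,1,… shift by +10, +9, then the pattern repeats.
For board: b+10=l, o+9=x, a+10=k, r+9=a, d+10=n.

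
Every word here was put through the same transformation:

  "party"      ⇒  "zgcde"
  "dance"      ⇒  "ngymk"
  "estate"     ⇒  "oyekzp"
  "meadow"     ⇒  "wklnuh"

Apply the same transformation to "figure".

porexp

Shifts by position in party: pos 0: p→z (+10), pos 1: a→g (+6), pos 2: r→c (+11), pos 3: t→d (+10), pos 4: y→e (+6) — repeating every 3. A repeating key of period 3 is used — shifts +10, +6, +11 over and over.
Applying it to figure: f+10=p, i+6=o, g+11=r, u+10=e, r+6=x, e+11=p.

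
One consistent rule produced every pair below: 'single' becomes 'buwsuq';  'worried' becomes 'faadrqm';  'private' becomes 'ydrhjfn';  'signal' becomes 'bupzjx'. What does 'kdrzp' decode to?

bring

Shifts by position in single: pos 0: s→b (+9), pos 1: i→u (+12), pos 2: n→w (+9), pos 3: g→s (+12) — repeating every 2. The shifts repeat in a cycle of length 2: positions 0,1,… shift by +9, +12, then the pattern repeats.
Decoding kdrzp: k−9=b, d−12=r, r−9=i, z−12=n, p−9=g.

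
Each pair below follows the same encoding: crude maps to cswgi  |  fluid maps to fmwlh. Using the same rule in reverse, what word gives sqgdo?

speak

Each letter shifts forward by its position index (0, 1, 2, …) — the shift grows by one for each successive letter.
Decoding sqgdo: s−0=s, q−1=p, g−2=e, d−3=a, o−4=k.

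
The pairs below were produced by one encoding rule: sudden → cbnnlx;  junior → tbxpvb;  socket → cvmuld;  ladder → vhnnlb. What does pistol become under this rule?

zpcdvv

The shift depends on letter class: consonant s→c is +10, but vowel u→b is +7. Two shifts are in play — +7 for a/e/i/o/u, +10 for every other letter.
On pistol: p(cons)+10=z, i(vowel)+7=p, s(cons)+10=c, t(cons)+10=d, o(vowel)+7=v, l(cons)+10=v.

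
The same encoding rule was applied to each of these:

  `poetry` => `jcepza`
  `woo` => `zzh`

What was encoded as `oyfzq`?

The output letters match the input read backwards, each shifted +11: poetry reversed is yrteop. The word is reversed, then every letter is shifted forward by 11.
Reversing it on oyfzq: shift back: o−11=d, y−11=n, f−11=u, z−11=o, q−11=f → dnuof; then reverse → found.

found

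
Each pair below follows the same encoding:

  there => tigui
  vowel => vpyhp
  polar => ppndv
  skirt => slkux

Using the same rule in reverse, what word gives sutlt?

Each letter shifts forward by its position index (0, 1, 2, …) — the shift grows by one for each successive letter.
Reversing it on sutlt: s−0=s, u−1=t, t−2=r, l−3=i, t−4=p.

strip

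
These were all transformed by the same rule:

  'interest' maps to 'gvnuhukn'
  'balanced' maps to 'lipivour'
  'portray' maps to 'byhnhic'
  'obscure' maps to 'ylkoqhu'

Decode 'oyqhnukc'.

i(8)→g(6) and n(13)→v(21) fit y≡3x+8 (mod 26); the inverse of 3 mod 26 is 9. Each letter's alphabet position (a=0..z=25) is mapped through 3·x+8 mod 26 — an affine cipher.
Undoing it on oyqhnukc: o(14)→9·(14−8)≡2=c; y(24)→9·(24−8)≡14=o; q(16)→9·(16−8)≡20=u; h(7)→9·(7−8)≡17=r; n(13)→9·(13−8)≡19=t; u(20)→9·(20−8)≡4=e; k(10)→9·(10−8)≡18=s; c(2)→9·(2−8)≡24=y (all mod 26).

courtesy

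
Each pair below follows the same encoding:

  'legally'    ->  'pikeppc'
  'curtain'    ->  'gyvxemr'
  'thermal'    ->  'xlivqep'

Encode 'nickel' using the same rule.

Compare letters: l→p is +4, e→i is +4, g→k is +4 — a constant shift. Each letter is shifted forward by 4 in the alphabet (a Caesar shift of +4).
For nickel: n+4=r, i+4=m, c+4=g, k+4=o, e+4=i, l+4=p.

rmgoip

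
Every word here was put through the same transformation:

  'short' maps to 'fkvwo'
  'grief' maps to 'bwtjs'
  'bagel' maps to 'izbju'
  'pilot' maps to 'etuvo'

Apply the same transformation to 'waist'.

pztfo

This is an affine cipher: with a=0,…,z=25, each position x becomes (9x+25) mod 26.
For waist: w(22)→9·22+25≡15=p; a(0)→9·0+25≡25=z; i(8)→9·8+25≡19=t; s(18)→9·18+25≡5=f; t(19)→9·19+25≡14=o (all mod 26).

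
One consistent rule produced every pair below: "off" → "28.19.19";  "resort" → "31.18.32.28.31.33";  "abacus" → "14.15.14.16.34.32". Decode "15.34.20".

o is letter #15 and maps to 28: an offset of 13. Letters become their 1-based position plus 13 (so a→14, b→15, …).
Undoing it on 15.34.20: 15→(15−13)÷1=2=b, 34→(34−13)÷1=21=u, 20→(20−13)÷1=7=g.

bug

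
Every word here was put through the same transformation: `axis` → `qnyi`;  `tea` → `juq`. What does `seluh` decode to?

cover

Compare letters: a→q is +16, x→n is +16, i→y is +16 — a constant shift. Each letter is shifted forward by 16 in the alphabet (a Caesar shift of +16).
Undoing it on seluh: s−16=c, e−16=o, l−16=v, u−16=e, h−16=r.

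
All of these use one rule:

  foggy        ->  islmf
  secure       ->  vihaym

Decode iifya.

In foggy: f→i is +3, o→s is +4, g→l is +5, g→m is +6 — the shift increases by 1 each position. Letter i (0-indexed) is shifted by i+3, so successive shifts are 3, 4, 5, ….
Decoding iifya: i−3=f, i−4=e, f−5=a, y−6=s, a−7=t.

feast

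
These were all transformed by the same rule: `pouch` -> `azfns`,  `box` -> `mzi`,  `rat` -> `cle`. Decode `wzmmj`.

lobby

Compare letters: p→a is +11, o→z is +11, u→f is +11 — a constant shift. Each letter is shifted forward by 11 in the alphabet (a Caesar shift of +11).
Decoding wzmmj: w−11=l, z−11=o, m−11=b, m−11=b, j−11=y.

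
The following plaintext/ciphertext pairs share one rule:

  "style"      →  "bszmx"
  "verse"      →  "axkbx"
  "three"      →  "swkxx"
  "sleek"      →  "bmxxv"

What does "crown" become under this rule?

pklru

s(18)→b(1) and t(19)→s(18) fit y≡17x+7 (mod 26); the inverse of 17 mod 26 is 23. This is an affine cipher: with a=0,…,z=25, each position x becomes (17x+7) mod 26.
For crown: c(2)→17·2+7≡15=p; r(17)→17·17+7≡10=k; o(14)→17·14+7≡11=l; w(22)→17·22+7≡17=r; n(13)→17·13+7≡20=u (all mod 26).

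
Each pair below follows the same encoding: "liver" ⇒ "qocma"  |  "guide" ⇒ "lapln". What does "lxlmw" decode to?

green

In liver: l→q is +5, i→o is +6, v→c is +7, e→m is +8 — the shift increases by 1 each position. Each letter shifts forward by (position + 5), i.e. 5, 6, 7, … — the shift grows by one for each successive letter.
Undoing it on lxlmw: l−5=g, x−6=r, l−7=e, m−8=e, w−9=n.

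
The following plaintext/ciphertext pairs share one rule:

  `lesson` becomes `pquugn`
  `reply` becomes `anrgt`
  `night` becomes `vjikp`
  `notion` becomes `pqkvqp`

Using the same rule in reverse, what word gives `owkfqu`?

sodium

Two steps: reverse the string, then apply a Caesar shift of +2.
Undoing it on owkfqu: shift back: o−2=m, w−2=u, k−2=i, f−2=d, q−2=o, u−2=s → muidos; then reverse → sodium.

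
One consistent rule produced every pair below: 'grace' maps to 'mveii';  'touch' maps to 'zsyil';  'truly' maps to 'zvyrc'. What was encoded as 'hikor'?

begin

Shifts by position in grace: pos 0: g→m (+6), pos 1: r→v (+4), pos 2: a→e (+4), pos 3: c→i (+6), pos 4: e→i (+4) — repeating every 3. The shifts repeat in a cycle of length 3: positions 0,1,… shift by +6, +4, +4, then the pattern repeats.
Decoding hikor: h−6=b, i−4=e, k−4=g, o−6=i, r−4=n.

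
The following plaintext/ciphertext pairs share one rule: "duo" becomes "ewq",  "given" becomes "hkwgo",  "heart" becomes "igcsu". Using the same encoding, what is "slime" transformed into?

tmkng

The rule splits by letter class: vowels +2, consonants +1.
On slime: s(cons)+1=t, l(cons)+1=m, i(vowel)+2=k, m(cons)+1=n, e(vowel)+2=g.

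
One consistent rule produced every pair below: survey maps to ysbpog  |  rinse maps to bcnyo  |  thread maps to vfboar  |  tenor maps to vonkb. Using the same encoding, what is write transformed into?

s(18)→y(24) and u(20)→s(18) fit y≡23x+0 (mod 26); the inverse of 23 mod 26 is 17. Treating letters as 0–25, the rule is x ↦ 23x + 0 (mod 26).
On write: w(22)→23·22+0≡12=m; r(17)→23·17+0≡1=b; i(8)→23·8+0≡2=c; t(19)→23·19+0≡21=v; e(4)→23·4+0≡14=o (all mod 26).

mbcvo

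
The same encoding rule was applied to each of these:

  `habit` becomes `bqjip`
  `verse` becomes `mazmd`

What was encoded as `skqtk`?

The output letters match the input read backwards, each shifted +8: habit reversed is tibah. Read the word backwards and shift each letter +8.
Reversing it on skqtk: shift back: s−8=k, k−8=c, q−8=i, t−8=l, k−8=c → kcilc; then reverse → click.

click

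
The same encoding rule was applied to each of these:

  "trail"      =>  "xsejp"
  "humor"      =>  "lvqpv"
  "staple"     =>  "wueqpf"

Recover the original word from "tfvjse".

Shifts by position in trail: pos 0: t→x (+4), pos 1: r→s (+1), pos 2: a→e (+4), pos 3: i→j (+1) — repeating every 2. It's a Vigenère-style cipher with numeric key [4,1]: position i shifts by key[i mod 2].
Reversing it on tfvjse: t−4=p, f−1=e, v−4=r, j−1=i, s−4=o, e−1=d.

period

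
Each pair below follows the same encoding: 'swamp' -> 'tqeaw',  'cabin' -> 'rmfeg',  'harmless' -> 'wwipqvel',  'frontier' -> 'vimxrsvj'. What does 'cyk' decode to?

guy

The output letters match the input read backwards, each shifted +4: swamp reversed is pmaws. Two steps: reverse the string, then apply a Caesar shift of +4.
Undoing it on cyk: shift back: c−4=y, y−4=u, k−4=g → yug; then reverse → guy.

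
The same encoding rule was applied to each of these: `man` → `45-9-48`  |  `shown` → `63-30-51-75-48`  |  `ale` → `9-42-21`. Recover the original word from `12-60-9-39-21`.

Each letter becomes 3×(its alphabet position, a=1..z=26) + 6.
Reversing it on 12-60-9-39-21: 12→(12−6)÷3=2=b, 60→(60−6)÷3=18=r, 9→(9−6)÷3=1=a, 39→(39−6)÷3=11=k, 21→(21−6)÷3=5=e.

brake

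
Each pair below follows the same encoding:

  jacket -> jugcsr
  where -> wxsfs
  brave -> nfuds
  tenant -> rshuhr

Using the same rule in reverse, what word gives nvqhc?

j(9)→j(9) and a(0)→u(20) fit y≡19x+20 (mod 26); the inverse of 19 mod 26 is 11. This is an affine cipher: with a=0,…,z=25, each position x becomes (19x+20) mod 26.
Undoing it on nvqhc: n(13)→11·(13−20)≡1=b; v(21)→11·(21−20)≡11=l; q(16)→11·(16−20)≡8=i; h(7)→11·(7−20)≡13=n; c(2)→11·(2−20)≡10=k (all mod 26).

blink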